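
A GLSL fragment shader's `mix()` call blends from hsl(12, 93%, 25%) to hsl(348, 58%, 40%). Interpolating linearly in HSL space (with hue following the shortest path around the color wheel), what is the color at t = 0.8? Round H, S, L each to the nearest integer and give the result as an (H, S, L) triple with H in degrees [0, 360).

Hue: 348 − 12 = 336°, but |336| > 180 so the shorter arc goes the other way: Δh = 336 − 360 = -24°.
H = 12 + 0.8 × (-24) = -7.2 → -7 → -7 mod 360 = 353°
S = 93 + 0.8 × (58 − 93) = 65 → 65%
L = 25 + 0.8 × (40 − 25) = 37 → 37%

(353, 65, 37)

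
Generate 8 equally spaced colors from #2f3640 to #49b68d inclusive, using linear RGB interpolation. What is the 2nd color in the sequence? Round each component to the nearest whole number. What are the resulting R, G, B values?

(51, 72, 75)

With 8 swatches and endpoints inclusive, swatch 2 sits at t = (2 − 1)/(8 − 1) = 1/7 ≈ 0.1429.
#2f3640 → (47, 54, 64); #49b68d → (73, 182, 141).
R = 47 + 0.1429 × (73 − 47) = 50.715 → 51
G = 54 + 0.1429 × (182 − 54) = 72.291 → 72
B = 64 + 0.1429 × (141 − 64) = 75.003 → 75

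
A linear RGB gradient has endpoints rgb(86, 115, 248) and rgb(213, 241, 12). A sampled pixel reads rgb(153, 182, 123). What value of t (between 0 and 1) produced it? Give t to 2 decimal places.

Invert the lerp on the B channel (largest span, 236): t = (123 − 248) / (12 − 248) = -125/-236 = 0.52966.
Check on R: (153 − 86)/(213 − 86) = 0.5276 ✓

0.53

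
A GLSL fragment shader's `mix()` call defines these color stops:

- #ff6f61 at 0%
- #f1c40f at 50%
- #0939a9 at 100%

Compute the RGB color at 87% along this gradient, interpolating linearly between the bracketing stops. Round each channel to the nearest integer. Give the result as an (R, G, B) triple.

(69, 93, 129)

87% lies between the 50% and 100% stops, so the local fraction is t = (87 − 50)/(100 − 50) = 37/50 ≈ 0.74.
#f1c40f → (241, 196, 15); #0939a9 → (9, 57, 169).
R = 241 + 0.74 × (9 − 241) = 69.32 → 69
G = 196 + 0.74 × (57 − 196) = 93.14 → 93
B = 15 + 0.74 × (169 − 15) = 128.96 → 129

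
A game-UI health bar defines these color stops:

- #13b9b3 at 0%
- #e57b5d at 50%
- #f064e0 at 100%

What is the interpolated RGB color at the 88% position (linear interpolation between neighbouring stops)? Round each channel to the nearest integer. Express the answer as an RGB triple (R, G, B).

88% lies between the 50% and 100% stops, so the local fraction is t = (88 − 50)/(100 − 50) = 38/50 ≈ 0.76.
#e57b5d → (229, 123, 93); #f064e0 → (240, 100, 224).
R = 229 + 0.76 × (240 − 229) = 237.36 → 237
G = 123 + 0.76 × (100 − 123) = 105.52 → 106
B = 93 + 0.76 × (224 − 93) = 192.56 → 193

(237, 106, 193)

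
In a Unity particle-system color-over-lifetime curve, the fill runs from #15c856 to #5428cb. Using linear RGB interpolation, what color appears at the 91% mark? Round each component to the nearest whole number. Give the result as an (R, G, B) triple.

#15c856 → (21, 200, 86); #5428cb → (84, 40, 203).
91% corresponds to t = 0.91.
R = 21 + 0.91 × (84 − 21) = 21 + 0.91 × 63 = 78.33 → 78
G = 200 + 0.91 × (40 − 200) = 200 + 0.91 × -160 = 54.4 → 54
B = 86 + 0.91 × (203 − 86) = 86 + 0.91 × 117 = 192.47 → 192
So the blended color is (78, 54, 192), about #4e36c0.

(78, 54, 192)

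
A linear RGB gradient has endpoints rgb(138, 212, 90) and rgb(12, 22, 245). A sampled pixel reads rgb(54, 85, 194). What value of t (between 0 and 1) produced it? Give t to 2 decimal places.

Invert the lerp on the G channel (largest span, 190): t = (85 − 212) / (22 − 212) = -127/-190 = 0.66842.
Check on R: (54 − 138)/(12 − 138) = 0.6667 ✓

0.67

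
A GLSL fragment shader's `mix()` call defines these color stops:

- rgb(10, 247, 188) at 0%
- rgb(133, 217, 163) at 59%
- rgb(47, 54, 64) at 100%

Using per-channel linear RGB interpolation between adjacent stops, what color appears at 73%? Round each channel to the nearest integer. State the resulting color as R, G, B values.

73% lies between the 59% and 100% stops, so the local fraction is t = (73 − 59)/(100 − 59) = 14/41 ≈ 0.3415.
R = 133 + 0.3415 × (47 − 133) = 103.631 → 104
G = 217 + 0.3415 × (54 − 217) = 161.335 → 161
B = 163 + 0.3415 × (64 − 163) = 129.191 → 129

(104, 161, 129)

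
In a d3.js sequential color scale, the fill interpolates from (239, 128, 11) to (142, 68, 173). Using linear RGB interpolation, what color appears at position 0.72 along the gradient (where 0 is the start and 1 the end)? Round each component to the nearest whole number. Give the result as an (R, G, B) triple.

R = 239 + 0.72 × (142 − 239) = 239 + 0.72 × -97 = 169.16 → 169
G = 128 + 0.72 × (68 − 128) = 128 + 0.72 × -60 = 84.8 → 85
B = 11 + 0.72 × (173 − 11) = 11 + 0.72 × 162 = 127.64 → 128

(169, 85, 128)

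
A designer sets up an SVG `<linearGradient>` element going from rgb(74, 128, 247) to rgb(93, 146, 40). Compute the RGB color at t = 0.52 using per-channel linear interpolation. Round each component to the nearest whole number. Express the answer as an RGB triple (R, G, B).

(84, 137, 139)

R = 74 + 0.52 × (93 − 74) = 74 + 0.52 × 19 = 83.88 → 84
G = 128 + 0.52 × (146 − 128) = 128 + 0.52 × 18 = 137.36 → 137
B = 247 + 0.52 × (40 − 247) = 247 + 0.52 × -207 = 139.36 → 139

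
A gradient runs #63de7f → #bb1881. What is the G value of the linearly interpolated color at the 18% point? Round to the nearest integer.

G₁ = 222 (from #63de7f), G₂ = 24 (from #bb1881).
G = 222 + 0.18 × (24 − 222) = 186.36 → 186

186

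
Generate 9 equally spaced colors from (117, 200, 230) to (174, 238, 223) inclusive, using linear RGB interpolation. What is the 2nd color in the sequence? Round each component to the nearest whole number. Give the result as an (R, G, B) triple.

With 9 swatches and endpoints inclusive, swatch 2 sits at t = (2 − 1)/(9 − 1) = 1/8 ≈ 0.125.
R = 117 + 0.125 × (174 − 117) = 124.125 → 124
G = 200 + 0.125 × (238 − 200) = 204.75 → 205
B = 230 + 0.125 × (223 − 230) = 229.125 → 229

(124, 205, 229)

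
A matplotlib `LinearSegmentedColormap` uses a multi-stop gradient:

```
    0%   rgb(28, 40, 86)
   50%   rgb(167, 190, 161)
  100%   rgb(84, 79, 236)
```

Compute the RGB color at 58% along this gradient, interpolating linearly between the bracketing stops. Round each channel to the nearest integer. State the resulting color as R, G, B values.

58% lies between the 50% and 100% stops, so the local fraction is t = (58 − 50)/(100 − 50) = 8/50 ≈ 0.16.
R = 167 + 0.16 × (84 − 167) = 153.72 → 154
G = 190 + 0.16 × (79 − 190) = 172.24 → 172
B = 161 + 0.16 × (236 − 161) = 173 → 173

(154, 172, 173)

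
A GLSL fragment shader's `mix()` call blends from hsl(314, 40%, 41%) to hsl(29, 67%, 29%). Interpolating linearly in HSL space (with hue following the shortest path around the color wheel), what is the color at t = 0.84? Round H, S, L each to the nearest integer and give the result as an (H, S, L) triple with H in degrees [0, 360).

Hue: 29 − 314 = -285°, but |-285| > 180 so the shorter arc goes the other way: Δh = -285 + 360 = 75°.
H = 314 + 0.84 × (75) = 377 → 377 → 377 mod 360 = 17°
S = 40 + 0.84 × (67 − 40) = 62.68 → 63%
L = 41 + 0.84 × (29 − 41) = 30.92 → 31%

(17, 63, 31)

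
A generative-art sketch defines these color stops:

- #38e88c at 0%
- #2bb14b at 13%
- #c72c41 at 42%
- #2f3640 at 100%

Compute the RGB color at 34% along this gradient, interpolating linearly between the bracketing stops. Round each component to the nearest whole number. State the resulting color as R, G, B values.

34% lies between the 13% and 42% stops, so the local fraction is t = (34 − 13)/(42 − 13) = 21/29 ≈ 0.7241.
#2bb14b → (43, 177, 75); #c72c41 → (199, 44, 65).
R = 43 + 0.7241 × (199 − 43) = 155.96 → 156
G = 177 + 0.7241 × (44 − 177) = 80.695 → 81
B = 75 + 0.7241 × (65 − 75) = 67.759 → 68

(156, 81, 68)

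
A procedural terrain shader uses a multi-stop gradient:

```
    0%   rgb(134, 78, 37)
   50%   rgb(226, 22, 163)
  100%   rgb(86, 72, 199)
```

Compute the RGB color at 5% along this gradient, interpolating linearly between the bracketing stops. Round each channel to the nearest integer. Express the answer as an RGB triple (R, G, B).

(143, 72, 50)

5% lies between the 0% and 50% stops, so the local fraction is t = (5 − 0)/(50 − 0) = 5/50 ≈ 0.1.
R = 134 + 0.1 × (226 − 134) = 143.2 → 143
G = 78 + 0.1 × (22 − 78) = 72.4 → 72
B = 37 + 0.1 × (163 − 37) = 49.6 → 50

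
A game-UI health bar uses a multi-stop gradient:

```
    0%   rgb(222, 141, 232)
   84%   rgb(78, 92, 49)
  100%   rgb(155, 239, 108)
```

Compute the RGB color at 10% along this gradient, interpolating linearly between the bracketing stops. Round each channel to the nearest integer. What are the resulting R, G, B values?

(205, 135, 210)

10% lies between the 0% and 84% stops, so the local fraction is t = (10 − 0)/(84 − 0) = 10/84 ≈ 0.119.
R = 222 + 0.119 × (78 − 222) = 204.864 → 205
G = 141 + 0.119 × (92 − 141) = 135.169 → 135
B = 232 + 0.119 × (49 − 232) = 210.223 → 210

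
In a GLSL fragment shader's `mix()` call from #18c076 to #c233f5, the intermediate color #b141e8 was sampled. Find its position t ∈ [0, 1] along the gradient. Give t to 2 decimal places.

0.90

Invert the lerp on the R channel (largest span, 170): t = (177 − 24) / (194 − 24) = 153/170 = 0.9.
Check on G: (65 − 192)/(51 − 192) = 0.9007 ✓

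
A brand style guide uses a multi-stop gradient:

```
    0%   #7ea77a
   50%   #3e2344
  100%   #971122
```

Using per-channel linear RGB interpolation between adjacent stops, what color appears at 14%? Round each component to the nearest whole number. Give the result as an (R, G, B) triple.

(108, 130, 107)

14% lies between the 0% and 50% stops, so the local fraction is t = (14 − 0)/(50 − 0) = 14/50 ≈ 0.28.
#7ea77a → (126, 167, 122); #3e2344 → (62, 35, 68).
R = 126 + 0.28 × (62 − 126) = 108.08 → 108
G = 167 + 0.28 × (35 − 167) = 130.04 → 130
B = 122 + 0.28 × (68 − 122) = 106.88 → 107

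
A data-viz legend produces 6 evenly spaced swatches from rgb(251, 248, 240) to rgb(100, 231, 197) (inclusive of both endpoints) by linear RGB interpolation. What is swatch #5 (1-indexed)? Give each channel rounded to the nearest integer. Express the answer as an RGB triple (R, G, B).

(130, 234, 206)

With 6 swatches and endpoints inclusive, swatch 5 sits at t = (5 − 1)/(6 − 1) = 4/5 ≈ 0.8.
R = 251 + 0.8 × (100 − 251) = 130.2 → 130
G = 248 + 0.8 × (231 − 248) = 234.4 → 234
B = 240 + 0.8 × (197 − 240) = 205.6 → 206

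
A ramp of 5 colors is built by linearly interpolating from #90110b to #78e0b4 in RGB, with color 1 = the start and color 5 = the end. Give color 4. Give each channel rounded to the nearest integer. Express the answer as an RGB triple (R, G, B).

With 5 swatches and endpoints inclusive, swatch 4 sits at t = (4 − 1)/(5 − 1) = 3/4 ≈ 0.75.
#90110b → (144, 17, 11); #78e0b4 → (120, 224, 180).
R = 144 + 0.75 × (120 − 144) = 126 → 126
G = 17 + 0.75 × (224 − 17) = 172.25 → 172
B = 11 + 0.75 × (180 − 11) = 137.75 → 138

(126, 172, 138)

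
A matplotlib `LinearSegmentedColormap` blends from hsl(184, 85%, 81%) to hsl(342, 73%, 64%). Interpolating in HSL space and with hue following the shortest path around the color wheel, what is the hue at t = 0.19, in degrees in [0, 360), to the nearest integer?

Hue arc: Δh = 342 − 184 = 158° (|Δh| ≤ 180, already the shorter path).
H = 184 + 0.19 × (158) = 214.02 → 214°

214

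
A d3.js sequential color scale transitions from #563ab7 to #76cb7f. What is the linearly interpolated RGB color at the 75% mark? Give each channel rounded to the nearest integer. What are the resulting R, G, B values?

(110, 167, 141)

#563ab7 → (86, 58, 183); #76cb7f → (118, 203, 127).
75% corresponds to t = 0.75.
R = 86 + 0.75 × (118 − 86) = 86 + 0.75 × 32 = 110 → 110
G = 58 + 0.75 × (203 − 58) = 58 + 0.75 × 145 = 166.75 → 167
B = 183 + 0.75 × (127 − 183) = 183 + 0.75 × -56 = 141 → 141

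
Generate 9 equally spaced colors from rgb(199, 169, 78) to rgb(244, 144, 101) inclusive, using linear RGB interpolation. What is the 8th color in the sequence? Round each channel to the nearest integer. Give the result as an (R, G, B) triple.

(238, 147, 98)

With 9 swatches and endpoints inclusive, swatch 8 sits at t = (8 − 1)/(9 − 1) = 7/8 ≈ 0.875.
R = 199 + 0.875 × (244 − 199) = 238.375 → 238
G = 169 + 0.875 × (144 − 169) = 147.125 → 147
B = 78 + 0.875 × (101 − 78) = 98.125 → 98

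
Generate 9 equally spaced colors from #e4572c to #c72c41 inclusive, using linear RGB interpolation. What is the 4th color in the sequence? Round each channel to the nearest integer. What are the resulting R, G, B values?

With 9 swatches and endpoints inclusive, swatch 4 sits at t = (4 − 1)/(9 − 1) = 3/8 ≈ 0.375.
#e4572c → (228, 87, 44); #c72c41 → (199, 44, 65).
R = 228 + 0.375 × (199 − 228) = 217.125 → 217
G = 87 + 0.375 × (44 − 87) = 70.875 → 71
B = 44 + 0.375 × (65 − 44) = 51.875 → 52

(217, 71, 52)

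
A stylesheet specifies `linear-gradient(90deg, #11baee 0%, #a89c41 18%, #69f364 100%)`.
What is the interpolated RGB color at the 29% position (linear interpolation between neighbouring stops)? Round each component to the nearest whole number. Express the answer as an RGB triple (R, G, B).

29% lies between the 18% and 100% stops, so the local fraction is t = (29 − 18)/(100 − 18) = 11/82 ≈ 0.1341.
#a89c41 → (168, 156, 65); #69f364 → (105, 243, 100).
R = 168 + 0.1341 × (105 − 168) = 159.552 → 160
G = 156 + 0.1341 × (243 − 156) = 167.667 → 168
B = 65 + 0.1341 × (100 − 65) = 69.694 → 70

(160, 168, 70)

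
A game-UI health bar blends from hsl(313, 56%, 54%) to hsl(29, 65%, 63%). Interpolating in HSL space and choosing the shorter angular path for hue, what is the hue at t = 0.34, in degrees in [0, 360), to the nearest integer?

339

Hue: 29 − 313 = -284°, but |-284| > 180 so the shorter arc goes the other way: Δh = -284 + 360 = 76°.
H = 313 + 0.34 × (76) = 338.84 → 339°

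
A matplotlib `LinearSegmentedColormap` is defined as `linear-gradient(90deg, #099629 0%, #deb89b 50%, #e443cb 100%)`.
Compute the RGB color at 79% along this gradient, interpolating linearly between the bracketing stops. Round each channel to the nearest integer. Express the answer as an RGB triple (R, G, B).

79% lies between the 50% and 100% stops, so the local fraction is t = (79 − 50)/(100 − 50) = 29/50 ≈ 0.58.
#deb89b → (222, 184, 155); #e443cb → (228, 67, 203).
R = 222 + 0.58 × (228 − 222) = 225.48 → 225
G = 184 + 0.58 × (67 − 184) = 116.14 → 116
B = 155 + 0.58 × (203 − 155) = 182.84 → 183

(225, 116, 183)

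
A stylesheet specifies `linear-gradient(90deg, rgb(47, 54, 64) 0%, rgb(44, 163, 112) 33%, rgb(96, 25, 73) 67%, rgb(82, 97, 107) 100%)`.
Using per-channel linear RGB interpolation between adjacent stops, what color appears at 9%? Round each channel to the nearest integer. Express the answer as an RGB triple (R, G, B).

(46, 84, 77)

9% lies between the 0% and 33% stops, so the local fraction is t = (9 − 0)/(33 − 0) = 9/33 ≈ 0.2727.
R = 47 + 0.2727 × (44 − 47) = 46.182 → 46
G = 54 + 0.2727 × (163 − 54) = 83.724 → 84
B = 64 + 0.2727 × (112 − 64) = 77.09 → 77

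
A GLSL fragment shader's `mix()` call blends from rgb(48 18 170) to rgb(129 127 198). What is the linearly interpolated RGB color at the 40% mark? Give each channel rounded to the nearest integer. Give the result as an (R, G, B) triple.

(80, 62, 181)

40% corresponds to t = 0.4.
R = 48 + 0.4 × (129 − 48) = 48 + 0.4 × 81 = 80.4 → 80
G = 18 + 0.4 × (127 − 18) = 18 + 0.4 × 109 = 61.6 → 62
B = 170 + 0.4 × (198 − 170) = 170 + 0.4 × 28 = 181.2 → 181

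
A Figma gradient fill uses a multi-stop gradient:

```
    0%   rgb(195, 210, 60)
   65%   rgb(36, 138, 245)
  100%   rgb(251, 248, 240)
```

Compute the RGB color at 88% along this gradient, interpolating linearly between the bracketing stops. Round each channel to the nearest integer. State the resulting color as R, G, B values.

(177, 210, 242)

88% lies between the 65% and 100% stops, so the local fraction is t = (88 − 65)/(100 − 65) = 23/35 ≈ 0.6571.
R = 36 + 0.6571 × (251 − 36) = 177.276 → 177
G = 138 + 0.6571 × (248 − 138) = 210.281 → 210
B = 245 + 0.6571 × (240 − 245) = 241.714 → 242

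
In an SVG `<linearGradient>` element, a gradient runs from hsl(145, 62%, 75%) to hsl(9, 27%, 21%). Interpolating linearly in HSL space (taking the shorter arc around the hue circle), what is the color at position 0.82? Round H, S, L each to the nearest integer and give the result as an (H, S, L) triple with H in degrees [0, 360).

(33, 33, 31)

Hue arc: Δh = 9 − 145 = -136° (|Δh| ≤ 180, already the shorter path).
H = 145 + 0.82 × (-136) = 33.48 → 33°
S = 62 + 0.82 × (27 − 62) = 33.3 → 33%
L = 75 + 0.82 × (21 − 75) = 30.72 → 31%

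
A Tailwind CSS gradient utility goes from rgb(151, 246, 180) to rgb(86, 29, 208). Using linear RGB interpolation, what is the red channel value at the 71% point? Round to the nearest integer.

105

R = 151 + 0.71 × (86 − 151) = 104.85 → 105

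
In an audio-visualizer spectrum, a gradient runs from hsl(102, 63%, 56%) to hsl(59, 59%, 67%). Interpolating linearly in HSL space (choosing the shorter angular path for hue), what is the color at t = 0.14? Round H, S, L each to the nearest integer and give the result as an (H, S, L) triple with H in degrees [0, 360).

(96, 62, 58)

Hue arc: Δh = 59 − 102 = -43° (|Δh| ≤ 180, already the shorter path).
H = 102 + 0.14 × (-43) = 95.98 → 96°
S = 63 + 0.14 × (59 − 63) = 62.44 → 62%
L = 56 + 0.14 × (67 − 56) = 57.54 → 58%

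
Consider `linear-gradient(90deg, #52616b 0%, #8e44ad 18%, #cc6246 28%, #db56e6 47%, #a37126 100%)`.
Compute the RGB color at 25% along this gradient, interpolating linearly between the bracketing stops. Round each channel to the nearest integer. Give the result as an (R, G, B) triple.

25% lies between the 18% and 28% stops, so the local fraction is t = (25 − 18)/(28 − 18) = 7/10 ≈ 0.7.
#8e44ad → (142, 68, 173); #cc6246 → (204, 98, 70).
R = 142 + 0.7 × (204 − 142) = 185.4 → 185
G = 68 + 0.7 × (98 − 68) = 89 → 89
B = 173 + 0.7 × (70 − 173) = 100.9 → 101

(185, 89, 101)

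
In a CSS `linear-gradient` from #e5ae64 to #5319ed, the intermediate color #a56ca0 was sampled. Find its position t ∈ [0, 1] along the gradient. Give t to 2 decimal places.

Invert the lerp on the G channel (largest span, 149): t = (108 − 174) / (25 − 174) = -66/-149 = 0.44295.
Check on R: (165 − 229)/(83 − 229) = 0.4384 ✓

0.44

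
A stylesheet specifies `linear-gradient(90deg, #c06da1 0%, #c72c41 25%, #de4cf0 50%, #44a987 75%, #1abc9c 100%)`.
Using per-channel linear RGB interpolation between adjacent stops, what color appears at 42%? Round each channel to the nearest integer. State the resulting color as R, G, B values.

42% lies between the 25% and 50% stops, so the local fraction is t = (42 − 25)/(50 − 25) = 17/25 ≈ 0.68.
#c72c41 → (199, 44, 65); #de4cf0 → (222, 76, 240).
R = 199 + 0.68 × (222 − 199) = 214.64 → 215
G = 44 + 0.68 × (76 − 44) = 65.76 → 66
B = 65 + 0.68 × (240 − 65) = 184 → 184

(215, 66, 184)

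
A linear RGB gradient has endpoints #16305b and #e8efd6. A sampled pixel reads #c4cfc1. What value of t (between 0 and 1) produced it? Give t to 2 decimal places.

Invert the lerp on the R channel (largest span, 210): t = (196 − 22) / (232 − 22) = 174/210 = 0.82857.
Check on G: (207 − 48)/(239 − 48) = 0.8325 ✓

0.83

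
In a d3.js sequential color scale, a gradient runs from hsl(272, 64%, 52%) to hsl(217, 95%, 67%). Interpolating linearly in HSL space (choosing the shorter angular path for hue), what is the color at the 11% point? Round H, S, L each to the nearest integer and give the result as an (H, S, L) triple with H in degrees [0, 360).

(266, 67, 54)

Hue arc: Δh = 217 − 272 = -55° (|Δh| ≤ 180, already the shorter path).
H = 272 + 0.11 × (-55) = 265.95 → 266°
S = 64 + 0.11 × (95 − 64) = 67.41 → 67%
L = 52 + 0.11 × (67 − 52) = 53.65 → 54%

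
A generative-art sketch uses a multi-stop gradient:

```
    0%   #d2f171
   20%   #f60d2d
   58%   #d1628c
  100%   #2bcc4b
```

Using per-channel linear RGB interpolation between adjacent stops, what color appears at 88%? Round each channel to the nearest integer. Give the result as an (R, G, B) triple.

(90, 174, 94)

88% lies between the 58% and 100% stops, so the local fraction is t = (88 − 58)/(100 − 58) = 30/42 ≈ 0.7143.
#d1628c → (209, 98, 140); #2bcc4b → (43, 204, 75).
R = 209 + 0.7143 × (43 − 209) = 90.426 → 90
G = 98 + 0.7143 × (204 − 98) = 173.716 → 174
B = 140 + 0.7143 × (75 − 140) = 93.57 → 94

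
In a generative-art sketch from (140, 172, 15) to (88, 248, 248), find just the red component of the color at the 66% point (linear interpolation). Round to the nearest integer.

R = 140 + 0.66 × (88 − 140) = 105.68 → 106

106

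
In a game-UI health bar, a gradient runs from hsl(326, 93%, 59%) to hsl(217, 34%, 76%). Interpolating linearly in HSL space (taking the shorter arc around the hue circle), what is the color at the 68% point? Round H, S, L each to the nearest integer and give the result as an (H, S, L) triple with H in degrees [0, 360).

(252, 53, 71)

Hue arc: Δh = 217 − 326 = -109° (|Δh| ≤ 180, already the shorter path).
H = 326 + 0.68 × (-109) = 251.88 → 252°
S = 93 + 0.68 × (34 − 93) = 52.88 → 53%
L = 59 + 0.68 × (76 − 59) = 70.56 → 71%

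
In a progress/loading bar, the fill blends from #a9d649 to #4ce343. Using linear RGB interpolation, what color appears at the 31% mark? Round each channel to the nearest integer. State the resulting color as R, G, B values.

#a9d649 → (169, 214, 73); #4ce343 → (76, 227, 67).
31% corresponds to t = 0.31.
R = 169 + 0.31 × (76 − 169) = 169 + 0.31 × -93 = 140.17 → 140
G = 214 + 0.31 × (227 − 214) = 214 + 0.31 × 13 = 218.03 → 218
B = 73 + 0.31 × (67 − 73) = 73 + 0.31 × -6 = 71.14 → 71
So the blended color is (140, 218, 71), about #8cda47.

(140, 218, 71)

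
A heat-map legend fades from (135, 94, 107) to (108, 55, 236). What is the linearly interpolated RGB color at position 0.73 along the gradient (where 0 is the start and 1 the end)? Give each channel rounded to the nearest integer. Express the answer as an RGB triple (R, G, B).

R = 135 + 0.73 × (108 − 135) = 135 + 0.73 × -27 = 115.29 → 115
G = 94 + 0.73 × (55 − 94) = 94 + 0.73 × -39 = 65.53 → 66
B = 107 + 0.73 × (236 − 107) = 107 + 0.73 × 129 = 201.17 → 201
So the blended color is (115, 66, 201), about #7342c9.

(115, 66, 201)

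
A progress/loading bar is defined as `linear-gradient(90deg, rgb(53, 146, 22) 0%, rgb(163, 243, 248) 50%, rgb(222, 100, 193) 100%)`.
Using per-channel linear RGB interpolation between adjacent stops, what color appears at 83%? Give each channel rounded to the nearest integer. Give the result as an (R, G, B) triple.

83% lies between the 50% and 100% stops, so the local fraction is t = (83 − 50)/(100 − 50) = 33/50 ≈ 0.66.
R = 163 + 0.66 × (222 − 163) = 201.94 → 202
G = 243 + 0.66 × (100 − 243) = 148.62 → 149
B = 248 + 0.66 × (193 − 248) = 211.7 → 212

(202, 149, 212)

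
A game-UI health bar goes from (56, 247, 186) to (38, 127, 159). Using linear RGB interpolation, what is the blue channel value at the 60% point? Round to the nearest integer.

170

B = 186 + 0.6 × (159 − 186) = 169.8 → 170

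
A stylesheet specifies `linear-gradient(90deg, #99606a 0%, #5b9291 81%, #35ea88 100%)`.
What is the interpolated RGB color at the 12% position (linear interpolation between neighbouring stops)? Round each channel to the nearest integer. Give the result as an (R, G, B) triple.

12% lies between the 0% and 81% stops, so the local fraction is t = (12 − 0)/(81 − 0) = 12/81 ≈ 0.1481.
#99606a → (153, 96, 106); #5b9291 → (91, 146, 145).
R = 153 + 0.1481 × (91 − 153) = 143.818 → 144
G = 96 + 0.1481 × (146 − 96) = 103.405 → 103
B = 106 + 0.1481 × (145 − 106) = 111.776 → 112

(144, 103, 112)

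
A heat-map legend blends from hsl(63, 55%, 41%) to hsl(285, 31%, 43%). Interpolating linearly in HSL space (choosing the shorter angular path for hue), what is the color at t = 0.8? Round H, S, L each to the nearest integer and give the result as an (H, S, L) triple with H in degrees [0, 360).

Hue: 285 − 63 = 222°, but |222| > 180 so the shorter arc goes the other way: Δh = 222 − 360 = -138°.
H = 63 + 0.8 × (-138) = -47.4 → -47 → -47 mod 360 = 313°
S = 55 + 0.8 × (31 − 55) = 35.8 → 36%
L = 41 + 0.8 × (43 − 41) = 42.6 → 43%

(313, 36, 43)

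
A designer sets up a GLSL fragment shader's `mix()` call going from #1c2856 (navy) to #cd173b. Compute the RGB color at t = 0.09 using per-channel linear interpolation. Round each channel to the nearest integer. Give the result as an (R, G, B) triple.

#1c2856 → (28, 40, 86); #cd173b → (205, 23, 59).
R = 28 + 0.09 × (205 − 28) = 28 + 0.09 × 177 = 43.93 → 44
G = 40 + 0.09 × (23 − 40) = 40 + 0.09 × -17 = 38.47 → 38
B = 86 + 0.09 × (59 − 86) = 86 + 0.09 × -27 = 83.57 → 84

(44, 38, 84)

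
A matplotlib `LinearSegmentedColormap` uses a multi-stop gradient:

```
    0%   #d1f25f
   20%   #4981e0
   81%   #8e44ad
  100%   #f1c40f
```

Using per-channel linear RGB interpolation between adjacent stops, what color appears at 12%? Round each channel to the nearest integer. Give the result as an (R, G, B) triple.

(127, 174, 172)

12% lies between the 0% and 20% stops, so the local fraction is t = (12 − 0)/(20 − 0) = 12/20 ≈ 0.6.
#d1f25f → (209, 242, 95); #4981e0 → (73, 129, 224).
R = 209 + 0.6 × (73 − 209) = 127.4 → 127
G = 242 + 0.6 × (129 − 242) = 174.2 → 174
B = 95 + 0.6 × (224 − 95) = 172.4 → 172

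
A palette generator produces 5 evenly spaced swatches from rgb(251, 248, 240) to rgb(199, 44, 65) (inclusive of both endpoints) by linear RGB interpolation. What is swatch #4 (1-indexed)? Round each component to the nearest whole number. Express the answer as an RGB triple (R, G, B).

With 5 swatches and endpoints inclusive, swatch 4 sits at t = (4 − 1)/(5 − 1) = 3/4 ≈ 0.75.
R = 251 + 0.75 × (199 − 251) = 212 → 212
G = 248 + 0.75 × (44 − 248) = 95 → 95
B = 240 + 0.75 × (65 − 240) = 108.75 → 109

(212, 95, 109)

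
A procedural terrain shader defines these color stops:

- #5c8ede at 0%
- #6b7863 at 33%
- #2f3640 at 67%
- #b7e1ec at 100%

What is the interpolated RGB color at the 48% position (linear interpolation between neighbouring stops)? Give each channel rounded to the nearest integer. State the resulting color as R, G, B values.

(81, 91, 84)

48% lies between the 33% and 67% stops, so the local fraction is t = (48 − 33)/(67 − 33) = 15/34 ≈ 0.4412.
#6b7863 → (107, 120, 99); #2f3640 → (47, 54, 64).
R = 107 + 0.4412 × (47 − 107) = 80.528 → 81
G = 120 + 0.4412 × (54 − 120) = 90.881 → 91
B = 99 + 0.4412 × (64 − 99) = 83.558 → 84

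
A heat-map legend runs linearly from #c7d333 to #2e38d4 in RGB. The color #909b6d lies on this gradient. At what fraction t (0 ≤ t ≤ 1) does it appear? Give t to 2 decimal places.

0.36

Invert the lerp on the B channel (largest span, 161): t = (109 − 51) / (212 − 51) = 58/161 = 0.36025.
Check on R: (144 − 199)/(46 − 199) = 0.3595 ✓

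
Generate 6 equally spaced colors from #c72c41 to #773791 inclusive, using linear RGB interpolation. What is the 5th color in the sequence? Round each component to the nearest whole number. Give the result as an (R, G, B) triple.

With 6 swatches and endpoints inclusive, swatch 5 sits at t = (5 − 1)/(6 − 1) = 4/5 ≈ 0.8.
#c72c41 → (199, 44, 65); #773791 → (119, 55, 145).
R = 199 + 0.8 × (119 − 199) = 135 → 135
G = 44 + 0.8 × (55 − 44) = 52.8 → 53
B = 65 + 0.8 × (145 − 65) = 129 → 129

(135, 53, 129)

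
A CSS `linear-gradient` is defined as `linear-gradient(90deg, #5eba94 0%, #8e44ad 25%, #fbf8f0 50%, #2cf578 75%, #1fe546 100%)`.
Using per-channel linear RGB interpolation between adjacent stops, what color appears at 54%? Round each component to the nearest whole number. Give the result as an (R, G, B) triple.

(218, 248, 221)

54% lies between the 50% and 75% stops, so the local fraction is t = (54 − 50)/(75 − 50) = 4/25 ≈ 0.16.
#fbf8f0 → (251, 248, 240); #2cf578 → (44, 245, 120).
R = 251 + 0.16 × (44 − 251) = 217.88 → 218
G = 248 + 0.16 × (245 − 248) = 247.52 → 248
B = 240 + 0.16 × (120 − 240) = 220.8 → 221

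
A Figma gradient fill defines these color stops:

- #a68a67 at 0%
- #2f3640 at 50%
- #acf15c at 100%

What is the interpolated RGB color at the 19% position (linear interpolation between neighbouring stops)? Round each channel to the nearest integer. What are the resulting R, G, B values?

(121, 106, 88)

19% lies between the 0% and 50% stops, so the local fraction is t = (19 − 0)/(50 − 0) = 19/50 ≈ 0.38.
#a68a67 → (166, 138, 103); #2f3640 → (47, 54, 64).
R = 166 + 0.38 × (47 − 166) = 120.78 → 121
G = 138 + 0.38 × (54 − 138) = 106.08 → 106
B = 103 + 0.38 × (64 − 103) = 88.18 → 88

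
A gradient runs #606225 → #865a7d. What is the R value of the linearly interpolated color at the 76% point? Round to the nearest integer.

R₁ = 96 (from #606225), R₂ = 134 (from #865a7d).
R = 96 + 0.76 × (134 − 96) = 124.88 → 125

125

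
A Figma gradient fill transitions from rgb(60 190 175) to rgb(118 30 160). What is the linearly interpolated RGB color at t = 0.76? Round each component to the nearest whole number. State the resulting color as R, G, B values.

R = 60 + 0.76 × (118 − 60) = 60 + 0.76 × 58 = 104.08 → 104
G = 190 + 0.76 × (30 − 190) = 190 + 0.76 × -160 = 68.4 → 68
B = 175 + 0.76 × (160 − 175) = 175 + 0.76 × -15 = 163.6 → 164

(104, 68, 164)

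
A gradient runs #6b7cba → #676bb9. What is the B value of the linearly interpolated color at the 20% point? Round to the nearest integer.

B₁ = 186 (from #6b7cba), B₂ = 185 (from #676bb9).
B = 186 + 0.2 × (185 − 186) = 185.8 → 186

186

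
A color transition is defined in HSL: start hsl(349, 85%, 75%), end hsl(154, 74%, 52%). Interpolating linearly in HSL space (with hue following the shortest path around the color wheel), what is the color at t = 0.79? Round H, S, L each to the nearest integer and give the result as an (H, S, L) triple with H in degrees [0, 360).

Hue: 154 − 349 = -195°, but |-195| > 180 so the shorter arc goes the other way: Δh = -195 + 360 = 165°.
H = 349 + 0.79 × (165) = 479.35 → 479 → 479 mod 360 = 119°
S = 85 + 0.79 × (74 − 85) = 76.31 → 76%
L = 75 + 0.79 × (52 − 75) = 56.83 → 57%

(119, 76, 57)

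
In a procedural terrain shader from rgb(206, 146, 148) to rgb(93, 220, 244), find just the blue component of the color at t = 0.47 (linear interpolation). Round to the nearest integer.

193

B = 148 + 0.47 × (244 − 148) = 193.12 → 193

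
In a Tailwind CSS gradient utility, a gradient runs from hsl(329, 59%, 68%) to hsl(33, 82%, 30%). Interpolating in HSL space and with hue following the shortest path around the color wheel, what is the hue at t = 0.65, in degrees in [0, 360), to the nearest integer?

Hue: 33 − 329 = -296°, but |-296| > 180 so the shorter arc goes the other way: Δh = -296 + 360 = 64°.
H = 329 + 0.65 × (64) = 370.6 → 371 → 371 mod 360 = 11°

11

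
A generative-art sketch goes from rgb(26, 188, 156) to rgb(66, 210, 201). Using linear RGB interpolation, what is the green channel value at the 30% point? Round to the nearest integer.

195

G = 188 + 0.3 × (210 − 188) = 194.6 → 195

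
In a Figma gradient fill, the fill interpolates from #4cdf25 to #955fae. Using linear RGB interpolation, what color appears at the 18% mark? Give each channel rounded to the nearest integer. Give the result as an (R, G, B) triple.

(89, 200, 62)

#4cdf25 → (76, 223, 37); #955fae → (149, 95, 174).
18% corresponds to t = 0.18.
R = 76 + 0.18 × (149 − 76) = 76 + 0.18 × 73 = 89.14 → 89
G = 223 + 0.18 × (95 − 223) = 223 + 0.18 × -128 = 199.96 → 200
B = 37 + 0.18 × (174 − 37) = 37 + 0.18 × 137 = 61.66 → 62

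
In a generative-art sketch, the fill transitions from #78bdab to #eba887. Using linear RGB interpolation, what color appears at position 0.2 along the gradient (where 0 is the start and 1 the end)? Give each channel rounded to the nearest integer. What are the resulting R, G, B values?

(143, 185, 164)

#78bdab → (120, 189, 171); #eba887 → (235, 168, 135).
R = 120 + 0.2 × (235 − 120) = 120 + 0.2 × 115 = 143 → 143
G = 189 + 0.2 × (168 − 189) = 189 + 0.2 × -21 = 184.8 → 185
B = 171 + 0.2 × (135 − 171) = 171 + 0.2 × -36 = 163.8 → 164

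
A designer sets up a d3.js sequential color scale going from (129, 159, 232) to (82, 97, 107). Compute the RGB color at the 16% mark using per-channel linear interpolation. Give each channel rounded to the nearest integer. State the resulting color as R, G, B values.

(121, 149, 212)

16% corresponds to t = 0.16.
R = 129 + 0.16 × (82 − 129) = 129 + 0.16 × -47 = 121.48 → 121
G = 159 + 0.16 × (97 − 159) = 159 + 0.16 × -62 = 149.08 → 149
B = 232 + 0.16 × (107 − 232) = 232 + 0.16 × -125 = 212 → 212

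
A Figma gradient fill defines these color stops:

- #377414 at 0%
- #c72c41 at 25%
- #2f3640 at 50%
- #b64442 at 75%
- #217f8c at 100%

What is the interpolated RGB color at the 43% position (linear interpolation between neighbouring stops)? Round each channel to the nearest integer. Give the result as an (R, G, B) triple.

43% lies between the 25% and 50% stops, so the local fraction is t = (43 − 25)/(50 − 25) = 18/25 ≈ 0.72.
#c72c41 → (199, 44, 65); #2f3640 → (47, 54, 64).
R = 199 + 0.72 × (47 − 199) = 89.56 → 90
G = 44 + 0.72 × (54 − 44) = 51.2 → 51
B = 65 + 0.72 × (64 − 65) = 64.28 → 64

(90, 51, 64)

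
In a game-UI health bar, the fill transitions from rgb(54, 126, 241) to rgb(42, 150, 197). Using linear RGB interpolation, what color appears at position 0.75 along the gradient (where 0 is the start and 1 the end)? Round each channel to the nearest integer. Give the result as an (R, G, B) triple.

R = 54 + 0.75 × (42 − 54) = 54 + 0.75 × -12 = 45 → 45
G = 126 + 0.75 × (150 − 126) = 126 + 0.75 × 24 = 144 → 144
B = 241 + 0.75 × (197 − 241) = 241 + 0.75 × -44 = 208 → 208
So the blended color is (45, 144, 208), about #2d90d0.

(45, 144, 208)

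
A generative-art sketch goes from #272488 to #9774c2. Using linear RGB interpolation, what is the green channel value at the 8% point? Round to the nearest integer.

42

G₁ = 36 (from #272488), G₂ = 116 (from #9774c2).
G = 36 + 0.08 × (116 − 36) = 42.4 → 42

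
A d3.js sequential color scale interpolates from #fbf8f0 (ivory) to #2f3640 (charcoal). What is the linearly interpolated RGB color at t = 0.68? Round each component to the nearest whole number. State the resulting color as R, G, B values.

#fbf8f0 → (251, 248, 240); #2f3640 → (47, 54, 64).
R = 251 + 0.68 × (47 − 251) = 251 + 0.68 × -204 = 112.28 → 112
G = 248 + 0.68 × (54 − 248) = 248 + 0.68 × -194 = 116.08 → 116
B = 240 + 0.68 × (64 − 240) = 240 + 0.68 × -176 = 120.32 → 120

(112, 116, 120)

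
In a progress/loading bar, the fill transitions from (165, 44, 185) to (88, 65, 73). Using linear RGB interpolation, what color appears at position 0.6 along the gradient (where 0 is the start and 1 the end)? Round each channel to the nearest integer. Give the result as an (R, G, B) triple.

R = 165 + 0.6 × (88 − 165) = 165 + 0.6 × -77 = 118.8 → 119
G = 44 + 0.6 × (65 − 44) = 44 + 0.6 × 21 = 56.6 → 57
B = 185 + 0.6 × (73 − 185) = 185 + 0.6 × -112 = 117.8 → 118
So the blended color is (119, 57, 118), about #773976.

(119, 57, 118)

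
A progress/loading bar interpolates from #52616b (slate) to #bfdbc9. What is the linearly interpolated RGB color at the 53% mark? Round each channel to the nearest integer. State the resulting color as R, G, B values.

#52616b → (82, 97, 107); #bfdbc9 → (191, 219, 201).
53% corresponds to t = 0.53.
R = 82 + 0.53 × (191 − 82) = 82 + 0.53 × 109 = 139.77 → 140
G = 97 + 0.53 × (219 − 97) = 97 + 0.53 × 122 = 161.66 → 162
B = 107 + 0.53 × (201 − 107) = 107 + 0.53 × 94 = 156.82 → 157

(140, 162, 157)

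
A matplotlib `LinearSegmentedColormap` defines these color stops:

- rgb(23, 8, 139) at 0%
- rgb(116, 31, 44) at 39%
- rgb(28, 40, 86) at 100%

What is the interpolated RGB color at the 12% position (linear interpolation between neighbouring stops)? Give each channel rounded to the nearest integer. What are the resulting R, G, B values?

(52, 15, 110)

12% lies between the 0% and 39% stops, so the local fraction is t = (12 − 0)/(39 − 0) = 12/39 ≈ 0.3077.
R = 23 + 0.3077 × (116 − 23) = 51.616 → 52
G = 8 + 0.3077 × (31 − 8) = 15.077 → 15
B = 139 + 0.3077 × (44 − 139) = 109.769 → 110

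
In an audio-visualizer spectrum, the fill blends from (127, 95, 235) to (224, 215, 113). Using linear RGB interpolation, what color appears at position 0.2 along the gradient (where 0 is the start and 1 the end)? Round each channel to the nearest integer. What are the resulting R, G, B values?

(146, 119, 211)

R = 127 + 0.2 × (224 − 127) = 127 + 0.2 × 97 = 146.4 → 146
G = 95 + 0.2 × (215 − 95) = 95 + 0.2 × 120 = 119 → 119
B = 235 + 0.2 × (113 − 235) = 235 + 0.2 × -122 = 210.6 → 211
So the blended color is (146, 119, 211), about #9277d3.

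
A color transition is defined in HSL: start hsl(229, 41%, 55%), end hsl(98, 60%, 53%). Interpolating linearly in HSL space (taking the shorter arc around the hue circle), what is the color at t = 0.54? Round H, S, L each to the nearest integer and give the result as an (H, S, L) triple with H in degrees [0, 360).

Hue arc: Δh = 98 − 229 = -131° (|Δh| ≤ 180, already the shorter path).
H = 229 + 0.54 × (-131) = 158.26 → 158°
S = 41 + 0.54 × (60 − 41) = 51.26 → 51%
L = 55 + 0.54 × (53 − 55) = 53.92 → 54%

(158, 51, 54)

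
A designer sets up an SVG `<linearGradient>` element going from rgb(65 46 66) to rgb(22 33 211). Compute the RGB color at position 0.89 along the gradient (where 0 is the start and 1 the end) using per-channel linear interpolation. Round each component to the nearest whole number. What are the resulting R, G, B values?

(27, 34, 195)

R = 65 + 0.89 × (22 − 65) = 65 + 0.89 × -43 = 26.73 → 27
G = 46 + 0.89 × (33 − 46) = 46 + 0.89 × -13 = 34.43 → 34
B = 66 + 0.89 × (211 − 66) = 66 + 0.89 × 145 = 195.05 → 195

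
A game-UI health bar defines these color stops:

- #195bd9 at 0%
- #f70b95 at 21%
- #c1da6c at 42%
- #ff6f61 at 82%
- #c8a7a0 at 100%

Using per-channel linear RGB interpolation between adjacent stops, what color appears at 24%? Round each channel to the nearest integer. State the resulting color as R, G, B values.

(239, 41, 143)

24% lies between the 21% and 42% stops, so the local fraction is t = (24 − 21)/(42 − 21) = 3/21 ≈ 0.1429.
#f70b95 → (247, 11, 149); #c1da6c → (193, 218, 108).
R = 247 + 0.1429 × (193 − 247) = 239.283 → 239
G = 11 + 0.1429 × (218 − 11) = 40.58 → 41
B = 149 + 0.1429 × (108 − 149) = 143.141 → 143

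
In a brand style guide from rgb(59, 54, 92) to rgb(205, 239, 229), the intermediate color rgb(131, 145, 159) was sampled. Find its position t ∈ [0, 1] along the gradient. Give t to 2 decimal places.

Invert the lerp on the G channel (largest span, 185): t = (145 − 54) / (239 − 54) = 91/185 = 0.49189.
Check on R: (131 − 59)/(205 − 59) = 0.4932 ✓

0.49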